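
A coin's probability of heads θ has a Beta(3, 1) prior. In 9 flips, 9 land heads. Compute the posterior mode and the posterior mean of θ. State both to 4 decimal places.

Posterior: Beta(3+9, 1+0) = Beta(12, 1).
Since β = 1 ≤ 1 and α > 1, the Beta density is monotone increasing on [0,1]; the mode is at 1.
Mean = 12/(12+1) = 0.9231.
The mean is pulled below the mode by the posterior's left skew.

posterior mode = 1.0000, posterior mean = 0.9231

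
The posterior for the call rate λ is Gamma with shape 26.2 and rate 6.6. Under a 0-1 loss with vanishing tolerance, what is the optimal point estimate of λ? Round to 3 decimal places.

3.818

Mode = (α−1)/β = 25.2/6.6 = 3.818.
Mean = α/β = 26.2/6.6 = 3.970.
This is the posterior mode — the MAP estimate.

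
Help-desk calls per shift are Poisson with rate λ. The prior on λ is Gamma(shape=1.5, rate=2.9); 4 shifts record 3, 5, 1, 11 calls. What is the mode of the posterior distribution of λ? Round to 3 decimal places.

2.971

Σ counts = 20. Posterior: Gamma(shape = 1.5+20 = 21.5, rate = 2.9+4 = 6.9).
Mode = (α−1)/β = 20.5/6.9 = 2.971.
Mean = α/β = 21.5/6.9 = 3.116.
This is the posterior mode — the MAP estimate.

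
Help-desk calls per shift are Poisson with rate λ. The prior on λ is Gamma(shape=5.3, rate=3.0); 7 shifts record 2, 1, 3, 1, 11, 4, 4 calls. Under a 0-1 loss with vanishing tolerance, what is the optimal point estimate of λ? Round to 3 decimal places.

Σ counts = 26. Posterior: Gamma(shape = 5.3+26 = 31.3, rate = 3.0+7 = 10.0).
Mode = (α−1)/β = 30.3/10.0 = 3.030.
Mean = α/β = 31.3/10.0 = 3.130.
This is the posterior mode — the MAP estimate.

3.030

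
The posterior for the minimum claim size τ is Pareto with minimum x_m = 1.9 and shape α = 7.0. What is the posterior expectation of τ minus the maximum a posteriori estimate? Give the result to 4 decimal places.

0.3167

The Pareto density is strictly decreasing on [x_m, ∞), so the mode is x_m = 1.9000.
Mean = α·x_m/(α−1) = 7.0·1.9/6.0 = 2.2167.
Difference = 2.2167 − 1.9000 = 0.3167.
The posterior is right-skewed, so the mean exceeds the mode.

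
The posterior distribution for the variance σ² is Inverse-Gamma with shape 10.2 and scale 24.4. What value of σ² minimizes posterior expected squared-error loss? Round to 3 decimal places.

2.652

Mode = β/(α+1) = 24.4/11.2 = 2.179.
Mean = β/(α−1) = 24.4/9.2 = 2.652.
Squared-error loss ⇒ the optimal estimator is the posterior mean.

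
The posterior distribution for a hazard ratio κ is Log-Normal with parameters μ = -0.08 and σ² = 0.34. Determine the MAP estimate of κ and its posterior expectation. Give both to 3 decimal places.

Mode = exp(μ − σ²) = exp(-0.42) = 0.657.
Mean = exp(μ + σ²/2) = exp(0.090) = 1.094.
Right-skewed posterior ⇒ mode < mean.

MAP estimate = 0.657, posterior expectation = 1.094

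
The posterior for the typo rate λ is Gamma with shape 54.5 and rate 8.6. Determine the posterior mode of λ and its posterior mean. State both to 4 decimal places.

Mode = (α−1)/β = 53.5/8.6 = 6.2209.
Mean = α/β = 54.5/8.6 = 6.3372.
Right-skewed posterior ⇒ mode < mean.

MAP = 6.2209; posterior mean = 6.3372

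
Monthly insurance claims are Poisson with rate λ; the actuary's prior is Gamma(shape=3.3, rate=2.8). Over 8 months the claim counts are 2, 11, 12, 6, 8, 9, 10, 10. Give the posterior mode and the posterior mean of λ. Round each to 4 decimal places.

posterior mode = 6.5093, posterior mean = 6.6019

Σ counts = 68. Posterior: Gamma(shape = 3.3+68 = 71.3, rate = 2.8+8 = 10.8).
Mode = (α−1)/β = 70.3/10.8 = 6.5093.
Mean = α/β = 71.3/10.8 = 6.6019.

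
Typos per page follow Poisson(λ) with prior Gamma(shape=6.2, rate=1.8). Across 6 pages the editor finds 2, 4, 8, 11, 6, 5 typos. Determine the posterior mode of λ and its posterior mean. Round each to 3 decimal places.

Σ counts = 36. Posterior: Gamma(shape = 6.2+36 = 42.2, rate = 1.8+6 = 7.8).
Mode = (α−1)/β = 41.2/7.8 = 5.282.
Mean = α/β = 42.2/7.8 = 5.410.

posterior mode = 5.282, posterior mean = 5.410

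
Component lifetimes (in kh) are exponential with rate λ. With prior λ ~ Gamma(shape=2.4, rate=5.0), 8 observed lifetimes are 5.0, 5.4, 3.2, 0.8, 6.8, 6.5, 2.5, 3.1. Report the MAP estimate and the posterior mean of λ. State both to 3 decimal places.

MAP: 0.245. Posterior mean: 0.272.

Σ times = 33.3. Posterior: Gamma(shape = 2.4+8 = 10.4, rate = 5.0+33.3 = 38.3).
Mode = (α−1)/β = 9.4/38.3 = 0.245.
Mean = α/β = 10.4/38.3 = 0.272.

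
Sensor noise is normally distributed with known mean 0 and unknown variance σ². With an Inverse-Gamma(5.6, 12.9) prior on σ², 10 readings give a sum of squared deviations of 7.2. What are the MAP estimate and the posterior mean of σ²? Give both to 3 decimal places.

Posterior: Inverse-Gamma(shape = 5.6+10/2 = 10.6, scale = 12.9+7.2/2 = 16.5).
Mode = β/(α+1) = 16.5/11.6 = 1.422.
Mean = β/(α−1) = 16.5/9.6 = 1.719.

MAP = 1.422, posterior mean = 1.719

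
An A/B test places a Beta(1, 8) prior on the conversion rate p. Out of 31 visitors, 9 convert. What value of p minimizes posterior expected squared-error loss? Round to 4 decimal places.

Posterior: Beta(1+9, 8+22) = Beta(10, 30).
Mode = (10−1)/(10+30−2) = 9/38 = 0.2368.
Mean = 10/(10+30) = 10/40 = 0.2500.
Squared-error loss ⇒ the optimal estimator is the posterior mean.

0.2500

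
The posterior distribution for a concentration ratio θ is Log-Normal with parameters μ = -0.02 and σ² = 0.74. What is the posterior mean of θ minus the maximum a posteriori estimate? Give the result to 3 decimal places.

0.951

Mode = exp(μ − σ²) = exp(-0.76) = 0.468.
Mean = exp(μ + σ²/2) = exp(0.350) = 1.419.
Difference = 1.419 − 0.468 = 0.951.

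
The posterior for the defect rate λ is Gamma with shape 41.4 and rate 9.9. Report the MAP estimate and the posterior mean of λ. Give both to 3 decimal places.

Mode = (α−1)/β = 40.4/9.9 = 4.081.
Mean = α/β = 41.4/9.9 = 4.182.

MAP = 4.081, posterior mean = 4.182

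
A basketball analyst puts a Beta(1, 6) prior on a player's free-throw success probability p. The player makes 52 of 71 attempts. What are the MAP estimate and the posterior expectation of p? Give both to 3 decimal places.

Posterior: Beta(1+52, 6+19) = Beta(53, 25).
Mode = (53−1)/(53+25−2) = 52/76 = 0.684.
Mean = 53/(53+25) = 53/78 = 0.679.

MAP = 0.684; posterior mean = 0.679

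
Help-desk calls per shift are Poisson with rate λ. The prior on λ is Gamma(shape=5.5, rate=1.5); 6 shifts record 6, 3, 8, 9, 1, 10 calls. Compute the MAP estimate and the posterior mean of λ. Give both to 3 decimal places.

MAP: 5.533. Posterior mean: 5.667.

Σ counts = 37. Posterior: Gamma(shape = 5.5+37 = 42.5, rate = 1.5+6 = 7.5).
Mode = (α−1)/β = 41.5/7.5 = 5.533.
Mean = α/β = 42.5/7.5 = 5.667.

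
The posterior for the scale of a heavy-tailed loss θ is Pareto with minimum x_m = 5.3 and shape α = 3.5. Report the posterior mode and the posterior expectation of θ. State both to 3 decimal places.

The Pareto density is strictly decreasing on [x_m, ∞), so the mode is x_m = 5.300.
Mean = α·x_m/(α−1) = 3.5·5.3/2.5 = 7.420.
Right-skewed posterior ⇒ mode < mean.

θ_MAP = 5.300, E[θ|data] = 7.420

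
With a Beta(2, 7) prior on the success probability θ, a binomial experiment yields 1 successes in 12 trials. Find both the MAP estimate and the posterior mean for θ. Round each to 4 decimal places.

MAP: 0.1053. Posterior mean: 0.1429.

Posterior: Beta(2+1, 7+11) = Beta(3, 18).
Mode = (3−1)/(3+18−2) = 2/19 = 0.1053.
Mean = 3/(3+18) = 3/21 = 0.1429.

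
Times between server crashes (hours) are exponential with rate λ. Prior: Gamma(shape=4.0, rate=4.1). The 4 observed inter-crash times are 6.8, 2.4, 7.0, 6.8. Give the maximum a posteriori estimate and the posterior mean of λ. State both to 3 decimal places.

maximum a posteriori estimate = 0.258, posterior mean = 0.295

Σ times = 23.0. Posterior: Gamma(shape = 4.0+4 = 8.0, rate = 4.1+23.0 = 27.1).
Mode = (α−1)/β = 7.0/27.1 = 0.258.
Mean = α/β = 8.0/27.1 = 0.295.
Right-skewed posterior ⇒ mode < mean.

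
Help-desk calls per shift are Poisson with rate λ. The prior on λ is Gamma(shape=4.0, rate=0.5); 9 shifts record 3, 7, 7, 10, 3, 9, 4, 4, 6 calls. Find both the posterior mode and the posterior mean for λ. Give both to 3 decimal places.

Σ counts = 53. Posterior: Gamma(shape = 4.0+53 = 57.0, rate = 0.5+9 = 9.5).
Mode = (α−1)/β = 56.0/9.5 = 5.895.
Mean = α/β = 57.0/9.5 = 6.000.
The posterior is right-skewed, so the mean exceeds the mode.

posterior mode = 5.895, posterior mean = 6.000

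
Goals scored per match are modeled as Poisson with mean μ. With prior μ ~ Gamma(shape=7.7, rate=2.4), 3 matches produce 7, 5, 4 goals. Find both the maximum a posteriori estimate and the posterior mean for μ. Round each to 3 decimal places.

MAP = 4.204; posterior mean = 4.389

Σ counts = 16. Posterior: Gamma(shape = 7.7+16 = 23.7, rate = 2.4+3 = 5.4).
Mode = (α−1)/β = 22.7/5.4 = 4.204.
Mean = α/β = 23.7/5.4 = 4.389.
The posterior is right-skewed, so the mean exceeds the mode.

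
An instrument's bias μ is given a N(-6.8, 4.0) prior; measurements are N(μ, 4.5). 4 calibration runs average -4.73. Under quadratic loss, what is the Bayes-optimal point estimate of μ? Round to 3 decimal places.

-5.184

Posterior for μ is Normal. Precision-weighted mean: (1/4.0·-6.8 + 4/4.5·-4.73) / (1/4.0 + 4/4.5) = -5.184.
A Normal posterior is symmetric, so mode = mean.
Quadratic loss ⇒ the optimal estimator is the posterior mean.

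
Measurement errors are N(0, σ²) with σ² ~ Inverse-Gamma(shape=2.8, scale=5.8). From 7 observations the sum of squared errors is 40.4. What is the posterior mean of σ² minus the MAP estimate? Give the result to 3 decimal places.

Posterior: Inverse-Gamma(shape = 2.8+7/2 = 6.3, scale = 5.8+40.4/2 = 26.0).
Mode = β/(α+1) = 26.0/7.3 = 3.562.
Mean = β/(α−1) = 26.0/5.3 = 4.906.
Difference = 4.906 − 3.562 = 1.344.
The posterior is right-skewed, so the mean exceeds the mode.

1.344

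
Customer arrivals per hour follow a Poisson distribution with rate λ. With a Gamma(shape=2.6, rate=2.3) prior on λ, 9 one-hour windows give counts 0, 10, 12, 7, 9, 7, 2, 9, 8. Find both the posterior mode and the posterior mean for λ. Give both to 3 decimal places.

Σ counts = 64. Posterior: Gamma(shape = 2.6+64 = 66.6, rate = 2.3+9 = 11.3).
Mode = (α−1)/β = 65.6/11.3 = 5.805.
Mean = α/β = 66.6/11.3 = 5.894.

λ_MAP = 5.805, E[λ|data] = 5.894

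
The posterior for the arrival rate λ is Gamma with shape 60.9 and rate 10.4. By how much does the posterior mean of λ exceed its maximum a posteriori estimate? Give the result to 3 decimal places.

Mode = (α−1)/β = 59.9/10.4 = 5.760.
Mean = α/β = 60.9/10.4 = 5.856.
Difference = 5.856 − 5.760 = 0.096.

0.096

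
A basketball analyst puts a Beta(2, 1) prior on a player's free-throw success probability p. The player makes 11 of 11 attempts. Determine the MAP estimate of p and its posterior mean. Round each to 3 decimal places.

Posterior: Beta(2+11, 1+0) = Beta(13, 1).
Since β = 1 ≤ 1 and α > 1, the Beta density is monotone increasing on [0,1]; the mode is at 1.
Mean = 13/(13+1) = 0.929.

MAP: 1.000. Posterior mean: 0.929.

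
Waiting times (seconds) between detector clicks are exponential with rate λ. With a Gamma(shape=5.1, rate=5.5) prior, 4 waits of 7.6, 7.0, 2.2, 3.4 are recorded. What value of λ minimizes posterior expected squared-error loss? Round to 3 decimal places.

0.354

Σ times = 20.2. Posterior: Gamma(shape = 5.1+4 = 9.1, rate = 5.5+20.2 = 25.7).
Mode = (α−1)/β = 8.1/25.7 = 0.315.
Mean = α/β = 9.1/25.7 = 0.354.
Squared-error loss ⇒ the optimal estimator is the posterior mean.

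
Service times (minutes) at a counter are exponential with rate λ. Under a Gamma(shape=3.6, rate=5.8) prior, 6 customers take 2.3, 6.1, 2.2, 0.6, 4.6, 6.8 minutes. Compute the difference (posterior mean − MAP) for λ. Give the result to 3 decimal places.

0.035

Σ times = 22.6. Posterior: Gamma(shape = 3.6+6 = 9.6, rate = 5.8+22.6 = 28.4).
Mode = (α−1)/β = 8.6/28.4 = 0.303.
Mean = α/β = 9.6/28.4 = 0.338.
Difference = 0.338 − 0.303 = 0.035.
Mean > mode: the posterior has a right tail.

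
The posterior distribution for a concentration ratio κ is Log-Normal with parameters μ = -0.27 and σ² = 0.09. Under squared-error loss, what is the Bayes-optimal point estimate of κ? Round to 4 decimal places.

0.7985

Mode = exp(μ − σ²) = exp(-0.36) = 0.6977.
Mean = exp(μ + σ²/2) = exp(-0.225) = 0.7985.
Squared-error loss ⇒ the optimal estimator is the posterior mean.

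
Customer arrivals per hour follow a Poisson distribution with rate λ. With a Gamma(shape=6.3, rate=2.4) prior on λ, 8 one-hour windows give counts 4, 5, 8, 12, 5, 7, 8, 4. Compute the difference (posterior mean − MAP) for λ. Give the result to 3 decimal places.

Σ counts = 53. Posterior: Gamma(shape = 6.3+53 = 59.3, rate = 2.4+8 = 10.4).
Mode = (α−1)/β = 58.3/10.4 = 5.606.
Mean = α/β = 59.3/10.4 = 5.702.
Difference = 5.702 − 5.606 = 0.096.
The posterior is right-skewed, so the mean exceeds the mode.

0.096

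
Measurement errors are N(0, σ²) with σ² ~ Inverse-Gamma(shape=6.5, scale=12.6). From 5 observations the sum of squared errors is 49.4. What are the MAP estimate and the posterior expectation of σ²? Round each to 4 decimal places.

MAP estimate = 3.7300, posterior expectation = 4.6625

Posterior: Inverse-Gamma(shape = 6.5+5/2 = 9.0, scale = 12.6+49.4/2 = 37.3).
Mode = β/(α+1) = 37.3/10.0 = 3.7300.
Mean = β/(α−1) = 37.3/8.0 = 4.6625.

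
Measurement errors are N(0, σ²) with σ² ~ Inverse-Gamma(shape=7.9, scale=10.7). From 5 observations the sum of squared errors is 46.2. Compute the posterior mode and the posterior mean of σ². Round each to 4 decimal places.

Posterior: Inverse-Gamma(shape = 7.9+5/2 = 10.4, scale = 10.7+46.2/2 = 33.8).
Mode = β/(α+1) = 33.8/11.4 = 2.9649.
Mean = β/(α−1) = 33.8/9.4 = 3.5957.
The posterior is right-skewed, so the mean exceeds the mode.

σ²_MAP = 2.9649, E[σ²|data] = 3.5957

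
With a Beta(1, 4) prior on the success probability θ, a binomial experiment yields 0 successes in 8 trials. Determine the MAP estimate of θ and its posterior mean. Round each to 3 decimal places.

Posterior: Beta(1+0, 4+8) = Beta(1, 12).
Since α = 1 ≤ 1 and β > 1, the Beta density is monotone decreasing on [0,1]; the mode is at 0.
Mean = 1/(1+12) = 0.077.

θ_MAP = 0.000, E[θ|data] = 0.077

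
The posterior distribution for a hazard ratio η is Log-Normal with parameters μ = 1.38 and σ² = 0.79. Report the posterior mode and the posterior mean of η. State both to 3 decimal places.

Mode = exp(μ − σ²) = exp(0.59) = 1.804.
Mean = exp(μ + σ²/2) = exp(1.775) = 5.900.

MAP = 1.804; posterior mean = 5.900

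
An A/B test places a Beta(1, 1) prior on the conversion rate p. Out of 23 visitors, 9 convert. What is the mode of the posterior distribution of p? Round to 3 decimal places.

0.391

Posterior: Beta(1+9, 1+14) = Beta(10, 15).
Mode = (10−1)/(10+15−2) = 9/23 = 0.391.
Mean = 10/(10+15) = 10/25 = 0.400.
This is the posterior mode — the MAP estimate.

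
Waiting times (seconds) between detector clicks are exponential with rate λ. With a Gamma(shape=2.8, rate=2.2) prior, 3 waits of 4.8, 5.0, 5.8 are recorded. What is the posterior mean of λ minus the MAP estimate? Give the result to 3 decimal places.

Σ times = 15.6. Posterior: Gamma(shape = 2.8+3 = 5.8, rate = 2.2+15.6 = 17.8).
Mode = (α−1)/β = 4.8/17.8 = 0.270.
Mean = α/β = 5.8/17.8 = 0.326.
Difference = 0.326 − 0.270 = 0.056.

0.056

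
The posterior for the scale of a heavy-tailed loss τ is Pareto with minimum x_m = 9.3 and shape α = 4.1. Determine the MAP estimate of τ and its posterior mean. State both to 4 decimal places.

The Pareto density is strictly decreasing on [x_m, ∞), so the mode is x_m = 9.3000.
Mean = α·x_m/(α−1) = 4.1·9.3/3.1 = 12.3000.

MAP estimate = 9.3000, posterior mean = 12.3000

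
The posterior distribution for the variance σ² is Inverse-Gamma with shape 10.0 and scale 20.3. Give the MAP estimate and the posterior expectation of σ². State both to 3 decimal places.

Mode = β/(α+1) = 20.3/11.0 = 1.845.
Mean = β/(α−1) = 20.3/9.0 = 2.256.
The posterior is right-skewed, so the mean exceeds the mode.

MAP = 1.845, posterior mean = 2.256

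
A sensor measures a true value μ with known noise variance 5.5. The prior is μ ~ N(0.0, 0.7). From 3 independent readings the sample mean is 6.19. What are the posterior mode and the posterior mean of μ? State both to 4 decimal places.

Posterior for μ is Normal. Precision-weighted mean: (1/0.7·0.0 + 3/5.5·6.19) / (1/0.7 + 3/5.5) = 1.7104.
A Normal posterior is symmetric, so mode = mean.

MAP = 1.7104; posterior mean = 1.7104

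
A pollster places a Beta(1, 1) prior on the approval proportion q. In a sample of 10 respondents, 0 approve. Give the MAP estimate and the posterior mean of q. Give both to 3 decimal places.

Posterior: Beta(1+0, 1+10) = Beta(1, 11).
Since α = 1 ≤ 1 and β > 1, the Beta density is monotone decreasing on [0,1]; the mode is at 0.
Mean = 1/(1+11) = 0.083.

q_MAP = 0.000, E[q|data] = 0.083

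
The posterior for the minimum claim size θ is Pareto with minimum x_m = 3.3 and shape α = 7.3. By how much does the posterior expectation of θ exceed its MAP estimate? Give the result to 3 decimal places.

0.524

The Pareto density is strictly decreasing on [x_m, ∞), so the mode is x_m = 3.300.
Mean = α·x_m/(α−1) = 7.3·3.3/6.3 = 3.824.
Difference = 3.824 − 3.300 = 0.524.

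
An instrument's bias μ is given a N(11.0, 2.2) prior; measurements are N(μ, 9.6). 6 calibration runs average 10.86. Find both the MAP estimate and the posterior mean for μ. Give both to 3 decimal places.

Posterior for μ is Normal. Precision-weighted mean: (1/2.2·11.0 + 6/9.6·10.86) / (1/2.2 + 6/9.6) = 10.919.
A Normal posterior is symmetric, so mode = mean.

MAP = 10.919; posterior mean = 10.919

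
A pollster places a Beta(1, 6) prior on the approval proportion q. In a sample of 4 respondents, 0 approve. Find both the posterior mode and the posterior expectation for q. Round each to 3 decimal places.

Posterior: Beta(1+0, 6+4) = Beta(1, 10).
Since α = 1 ≤ 1 and β > 1, the Beta density is monotone decreasing on [0,1]; the mode is at 0.
Mean = 1/(1+10) = 0.091.

q_MAP = 0.000, E[q|data] = 0.091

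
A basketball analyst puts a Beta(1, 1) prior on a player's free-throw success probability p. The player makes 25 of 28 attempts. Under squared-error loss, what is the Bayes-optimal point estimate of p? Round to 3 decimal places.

Posterior: Beta(1+25, 1+3) = Beta(26, 4).
Mode = (26−1)/(26+4−2) = 25/28 = 0.893.
Mean = 26/(26+4) = 26/30 = 0.867.
Squared-error loss ⇒ the optimal estimator is the posterior mean.

0.867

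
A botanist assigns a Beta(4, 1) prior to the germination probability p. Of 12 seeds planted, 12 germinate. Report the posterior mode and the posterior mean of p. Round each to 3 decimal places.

MAP = 1.000; posterior mean = 0.941

Posterior: Beta(4+12, 1+0) = Beta(16, 1).
Since β = 1 ≤ 1 and α > 1, the Beta density is monotone increasing on [0,1]; the mode is at 1.
Mean = 16/(16+1) = 0.941.
The mean is pulled below the mode by the posterior's left skew.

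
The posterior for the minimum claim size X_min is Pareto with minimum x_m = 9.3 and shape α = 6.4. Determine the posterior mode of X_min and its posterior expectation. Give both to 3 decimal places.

The Pareto density is strictly decreasing on [x_m, ∞), so the mode is x_m = 9.300.
Mean = α·x_m/(α−1) = 6.4·9.3/5.4 = 11.022.

MAP = 9.300, posterior mean = 11.022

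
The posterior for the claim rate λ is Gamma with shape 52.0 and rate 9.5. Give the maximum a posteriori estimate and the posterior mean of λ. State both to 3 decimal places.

Mode = (α−1)/β = 51.0/9.5 = 5.368.
Mean = α/β = 52.0/9.5 = 5.474.
Right-skewed posterior ⇒ mode < mean.

MAP = 5.368, posterior mean = 5.474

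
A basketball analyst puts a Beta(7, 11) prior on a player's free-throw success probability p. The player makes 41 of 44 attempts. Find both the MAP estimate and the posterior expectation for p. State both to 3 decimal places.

Posterior: Beta(7+41, 11+3) = Beta(48, 14).
Mode = (48−1)/(48+14−2) = 47/60 = 0.783.
Mean = 48/(48+14) = 48/62 = 0.774.
The posterior is left-skewed, so the mode exceeds the mean.

p_MAP = 0.783, E[p|data] = 0.774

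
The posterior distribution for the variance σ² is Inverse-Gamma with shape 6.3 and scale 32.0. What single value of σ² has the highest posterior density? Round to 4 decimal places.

4.3836

Mode = β/(α+1) = 32.0/7.3 = 4.3836.
Mean = β/(α−1) = 32.0/5.3 = 6.0377.
This is the posterior mode — the MAP estimate.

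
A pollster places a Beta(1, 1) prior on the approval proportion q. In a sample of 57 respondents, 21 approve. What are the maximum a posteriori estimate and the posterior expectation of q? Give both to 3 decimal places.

MAP = 0.368; posterior mean = 0.373

Posterior: Beta(1+21, 1+36) = Beta(22, 37).
Mode = (22−1)/(22+37−2) = 21/57 = 0.368.
Mean = 22/(22+37) = 22/59 = 0.373.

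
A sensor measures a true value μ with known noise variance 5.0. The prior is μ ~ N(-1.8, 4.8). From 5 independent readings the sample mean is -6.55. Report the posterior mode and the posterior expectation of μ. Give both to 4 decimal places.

Posterior for μ is Normal. Precision-weighted mean: (1/4.8·-1.8 + 5/5.0·-6.55) / (1/4.8 + 5/5.0) = -5.7310.
A Normal posterior is symmetric, so mode = mean.

MAP = -5.7310, posterior mean = -5.7310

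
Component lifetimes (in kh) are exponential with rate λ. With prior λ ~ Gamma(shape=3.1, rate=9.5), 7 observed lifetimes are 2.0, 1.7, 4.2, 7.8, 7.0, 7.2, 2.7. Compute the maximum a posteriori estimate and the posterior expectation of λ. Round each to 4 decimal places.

MAP = 0.2162, posterior mean = 0.2399

Σ times = 32.6. Posterior: Gamma(shape = 3.1+7 = 10.1, rate = 9.5+32.6 = 42.1).
Mode = (α−1)/β = 9.1/42.1 = 0.2162.
Mean = α/β = 10.1/42.1 = 0.2399.
Mean > mode: the posterior has a right tail.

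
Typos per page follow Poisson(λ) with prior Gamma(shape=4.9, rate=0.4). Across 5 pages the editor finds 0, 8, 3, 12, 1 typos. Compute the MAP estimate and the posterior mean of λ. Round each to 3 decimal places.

MAP: 5.167. Posterior mean: 5.352.

Σ counts = 24. Posterior: Gamma(shape = 4.9+24 = 28.9, rate = 0.4+5 = 5.4).
Mode = (α−1)/β = 27.9/5.4 = 5.167.
Mean = α/β = 28.9/5.4 = 5.352.
The mean is pulled above the mode by the posterior's right skew.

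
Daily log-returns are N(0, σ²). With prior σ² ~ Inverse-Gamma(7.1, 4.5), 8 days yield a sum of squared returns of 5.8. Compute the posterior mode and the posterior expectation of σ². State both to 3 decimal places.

Posterior: Inverse-Gamma(shape = 7.1+8/2 = 11.1, scale = 4.5+5.8/2 = 7.4).
Mode = β/(α+1) = 7.4/12.1 = 0.612.
Mean = β/(α−1) = 7.4/10.1 = 0.733.

MAP = 0.612, posterior mean = 0.733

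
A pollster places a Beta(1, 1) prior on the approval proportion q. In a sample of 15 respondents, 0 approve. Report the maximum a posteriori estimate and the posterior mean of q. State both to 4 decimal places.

Posterior: Beta(1+0, 1+15) = Beta(1, 16).
Since α = 1 ≤ 1 and β > 1, the Beta density is monotone decreasing on [0,1]; the mode is at 0.
Mean = 1/(1+16) = 0.0588.

MAP = 0.0000, posterior mean = 0.0588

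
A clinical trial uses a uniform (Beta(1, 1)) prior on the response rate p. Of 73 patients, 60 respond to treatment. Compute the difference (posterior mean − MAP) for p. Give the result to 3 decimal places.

-0.009

Posterior: Beta(1+60, 1+13) = Beta(61, 14).
Mode = (61−1)/(61+14−2) = 60/73 = 0.822.
With a flat prior the MAP equals the MLE, 60/73.
Mean = 61/(61+14) = 61/75 = 0.813.
Difference = 0.813 − 0.822 = -0.009.
Left-skewed posterior ⇒ mean < mode.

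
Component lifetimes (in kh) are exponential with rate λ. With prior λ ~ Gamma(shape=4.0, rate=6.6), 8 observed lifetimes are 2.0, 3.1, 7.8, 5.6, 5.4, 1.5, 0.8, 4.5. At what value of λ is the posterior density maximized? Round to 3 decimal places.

0.295

Σ times = 30.7. Posterior: Gamma(shape = 4.0+8 = 12.0, rate = 6.6+30.7 = 37.3).
Mode = (α−1)/β = 11.0/37.3 = 0.295.
Mean = α/β = 12.0/37.3 = 0.322.
This is the posterior mode — the MAP estimate.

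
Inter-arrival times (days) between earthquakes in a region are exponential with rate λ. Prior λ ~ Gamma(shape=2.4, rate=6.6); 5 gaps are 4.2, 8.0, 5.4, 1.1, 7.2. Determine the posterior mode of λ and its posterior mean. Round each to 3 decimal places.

Σ times = 25.9. Posterior: Gamma(shape = 2.4+5 = 7.4, rate = 6.6+25.9 = 32.5).
Mode = (α−1)/β = 6.4/32.5 = 0.197.
Mean = α/β = 7.4/32.5 = 0.228.

MAP = 0.197, posterior mean = 0.228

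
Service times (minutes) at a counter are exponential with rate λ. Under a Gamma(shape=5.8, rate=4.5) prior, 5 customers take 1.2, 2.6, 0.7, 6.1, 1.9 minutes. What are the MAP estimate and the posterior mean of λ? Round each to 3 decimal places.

Σ times = 12.5. Posterior: Gamma(shape = 5.8+5 = 10.8, rate = 4.5+12.5 = 17.0).
Mode = (α−1)/β = 9.8/17.0 = 0.576.
Mean = α/β = 10.8/17.0 = 0.635.
The posterior is right-skewed, so the mean exceeds the mode.

MAP = 0.576, posterior mean = 0.635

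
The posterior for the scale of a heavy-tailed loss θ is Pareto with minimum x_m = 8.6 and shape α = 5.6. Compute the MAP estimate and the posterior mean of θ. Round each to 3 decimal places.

The Pareto density is strictly decreasing on [x_m, ∞), so the mode is x_m = 8.600.
Mean = α·x_m/(α−1) = 5.6·8.6/4.6 = 10.470.

θ_MAP = 8.600, E[θ|data] = 10.470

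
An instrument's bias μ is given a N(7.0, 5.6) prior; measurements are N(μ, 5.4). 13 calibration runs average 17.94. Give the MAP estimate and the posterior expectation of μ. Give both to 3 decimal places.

MAP = 17.185, posterior mean = 17.185

Posterior for μ is Normal. Precision-weighted mean: (1/5.6·7.0 + 13/5.4·17.94) / (1/5.6 + 13/5.4) = 17.185.
A Normal posterior is symmetric, so mode = mean.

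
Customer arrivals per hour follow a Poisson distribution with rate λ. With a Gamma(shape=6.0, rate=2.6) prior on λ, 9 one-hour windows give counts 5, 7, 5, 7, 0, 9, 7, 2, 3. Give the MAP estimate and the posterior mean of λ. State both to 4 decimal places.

Σ counts = 45. Posterior: Gamma(shape = 6.0+45 = 51.0, rate = 2.6+9 = 11.6).
Mode = (α−1)/β = 50.0/11.6 = 4.3103.
Mean = α/β = 51.0/11.6 = 4.3966.

λ_MAP = 4.3103, E[λ|data] = 4.3966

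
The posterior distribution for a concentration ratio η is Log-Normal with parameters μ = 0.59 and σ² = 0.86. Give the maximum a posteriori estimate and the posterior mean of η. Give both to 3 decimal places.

Mode = exp(μ − σ²) = exp(-0.27) = 0.763.
Mean = exp(μ + σ²/2) = exp(1.020) = 2.773.
The mean is pulled above the mode by the posterior's right skew.

MAP = 0.763; posterior mean = 2.773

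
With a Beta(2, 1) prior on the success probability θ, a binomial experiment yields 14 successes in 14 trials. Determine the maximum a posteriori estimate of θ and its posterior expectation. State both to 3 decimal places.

Posterior: Beta(2+14, 1+0) = Beta(16, 1).
Since β = 1 ≤ 1 and α > 1, the Beta density is monotone increasing on [0,1]; the mode is at 1.
Mean = 16/(16+1) = 0.941.
The posterior is left-skewed, so the mode exceeds the mean.

θ_MAP = 1.000, E[θ|data] = 0.941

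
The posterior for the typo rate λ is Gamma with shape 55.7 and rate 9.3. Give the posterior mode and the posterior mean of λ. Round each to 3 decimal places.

Mode = (α−1)/β = 54.7/9.3 = 5.882.
Mean = α/β = 55.7/9.3 = 5.989.

posterior mode = 5.882, posterior mean = 5.989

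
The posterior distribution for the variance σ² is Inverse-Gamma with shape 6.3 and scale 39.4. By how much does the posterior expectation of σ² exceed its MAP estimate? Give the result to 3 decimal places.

Mode = β/(α+1) = 39.4/7.3 = 5.397.
Mean = β/(α−1) = 39.4/5.3 = 7.434.
Difference = 7.434 − 5.397 = 2.037.

2.037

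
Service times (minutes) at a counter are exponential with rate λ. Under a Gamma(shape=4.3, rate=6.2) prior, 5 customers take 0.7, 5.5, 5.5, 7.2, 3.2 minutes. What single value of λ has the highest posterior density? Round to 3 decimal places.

Σ times = 22.1. Posterior: Gamma(shape = 4.3+5 = 9.3, rate = 6.2+22.1 = 28.3).
Mode = (α−1)/β = 8.3/28.3 = 0.293.
Mean = α/β = 9.3/28.3 = 0.329.
This is the posterior mode — the MAP estimate.

0.293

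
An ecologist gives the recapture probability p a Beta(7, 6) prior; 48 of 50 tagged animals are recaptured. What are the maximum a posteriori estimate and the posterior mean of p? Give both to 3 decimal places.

Posterior: Beta(7+48, 6+2) = Beta(55, 8).
Mode = (55−1)/(55+8−2) = 54/61 = 0.885.
Mean = 55/(55+8) = 55/63 = 0.873.
Mode > mean: the posterior has a left tail.

MAP = 0.885, posterior mean = 0.873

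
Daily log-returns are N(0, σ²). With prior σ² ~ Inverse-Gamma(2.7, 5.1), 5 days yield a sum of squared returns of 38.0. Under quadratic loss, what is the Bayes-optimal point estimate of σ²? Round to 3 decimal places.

Posterior: Inverse-Gamma(shape = 2.7+5/2 = 5.2, scale = 5.1+38.0/2 = 24.1).
Mode = β/(α+1) = 24.1/6.2 = 3.887.
Mean = β/(α−1) = 24.1/4.2 = 5.738.
Quadratic loss ⇒ the optimal estimator is the posterior mean.

5.738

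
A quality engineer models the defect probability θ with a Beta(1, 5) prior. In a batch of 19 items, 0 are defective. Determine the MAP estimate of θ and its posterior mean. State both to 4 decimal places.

MAP = 0.0000, posterior mean = 0.0400

Posterior: Beta(1+0, 5+19) = Beta(1, 24).
Since α = 1 ≤ 1 and β > 1, the Beta density is monotone decreasing on [0,1]; the mode is at 0.
Mean = 1/(1+24) = 0.0400.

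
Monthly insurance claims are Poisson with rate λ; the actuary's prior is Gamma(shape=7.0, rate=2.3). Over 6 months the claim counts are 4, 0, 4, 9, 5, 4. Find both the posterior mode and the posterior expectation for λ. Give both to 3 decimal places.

Σ counts = 26. Posterior: Gamma(shape = 7.0+26 = 33.0, rate = 2.3+6 = 8.3).
Mode = (α−1)/β = 32.0/8.3 = 3.855.
Mean = α/β = 33.0/8.3 = 3.976.

MAP = 3.855; posterior mean = 3.976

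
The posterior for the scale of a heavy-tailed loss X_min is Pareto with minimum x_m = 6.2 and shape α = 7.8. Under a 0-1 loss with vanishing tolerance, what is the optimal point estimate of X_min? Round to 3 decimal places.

The Pareto density is strictly decreasing on [x_m, ∞), so the mode is x_m = 6.200.
Mean = α·x_m/(α−1) = 7.8·6.2/6.8 = 7.112.
This is the posterior mode — the MAP estimate.

6.200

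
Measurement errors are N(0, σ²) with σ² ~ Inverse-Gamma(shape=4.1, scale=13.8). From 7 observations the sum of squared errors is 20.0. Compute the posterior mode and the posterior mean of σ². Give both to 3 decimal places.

MAP: 2.767. Posterior mean: 3.606.

Posterior: Inverse-Gamma(shape = 4.1+7/2 = 7.6, scale = 13.8+20.0/2 = 23.8).
Mode = β/(α+1) = 23.8/8.6 = 2.767.
Mean = β/(α−1) = 23.8/6.6 = 3.606.
The posterior is right-skewed, so the mean exceeds the mode.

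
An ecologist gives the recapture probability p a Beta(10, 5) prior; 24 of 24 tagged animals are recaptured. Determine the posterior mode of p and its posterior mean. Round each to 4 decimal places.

Posterior: Beta(10+24, 5+0) = Beta(34, 5).
Mode = (34−1)/(34+5−2) = 33/37 = 0.8919.
Mean = 34/(34+5) = 34/39 = 0.8718.
The mean is pulled below the mode by the posterior's left skew.

posterior mode = 0.8919, posterior mean = 0.8718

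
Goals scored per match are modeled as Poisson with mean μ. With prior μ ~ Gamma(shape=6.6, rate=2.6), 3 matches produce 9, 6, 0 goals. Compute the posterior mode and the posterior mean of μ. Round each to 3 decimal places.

posterior mode = 3.679, posterior mean = 3.857

Σ counts = 15. Posterior: Gamma(shape = 6.6+15 = 21.6, rate = 2.6+3 = 5.6).
Mode = (α−1)/β = 20.6/5.6 = 3.679.
Mean = α/β = 21.6/5.6 = 3.857.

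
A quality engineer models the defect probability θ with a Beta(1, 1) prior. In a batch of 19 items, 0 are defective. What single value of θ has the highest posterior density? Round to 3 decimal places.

0.000

Posterior: Beta(1+0, 1+19) = Beta(1, 20).
Since α = 1 ≤ 1 and β > 1, the Beta density is monotone decreasing on [0,1]; the mode is at 0.
Mean = 1/(1+20) = 0.048.
This is the posterior mode — the MAP estimate.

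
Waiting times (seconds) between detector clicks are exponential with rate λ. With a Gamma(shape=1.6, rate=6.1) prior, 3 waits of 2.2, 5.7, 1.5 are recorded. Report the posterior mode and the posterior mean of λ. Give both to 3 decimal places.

Σ times = 9.4. Posterior: Gamma(shape = 1.6+3 = 4.6, rate = 6.1+9.4 = 15.5).
Mode = (α−1)/β = 3.6/15.5 = 0.232.
Mean = α/β = 4.6/15.5 = 0.297.

λ_MAP = 0.232, E[λ|data] = 0.297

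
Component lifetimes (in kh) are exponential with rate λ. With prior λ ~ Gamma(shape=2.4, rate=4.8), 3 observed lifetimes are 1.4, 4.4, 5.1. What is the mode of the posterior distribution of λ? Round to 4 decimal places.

0.2803

Σ times = 10.9. Posterior: Gamma(shape = 2.4+3 = 5.4, rate = 4.8+10.9 = 15.7).
Mode = (α−1)/β = 4.4/15.7 = 0.2803.
Mean = α/β = 5.4/15.7 = 0.3439.
This is the posterior mode — the MAP estimate.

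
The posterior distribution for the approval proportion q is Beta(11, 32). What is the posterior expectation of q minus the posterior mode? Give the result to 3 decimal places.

Mode = (11−1)/(11+32−2) = 10/41 = 0.244.
Mean = 11/(11+32) = 11/43 = 0.256.
Difference = 0.256 − 0.244 = 0.012.

0.012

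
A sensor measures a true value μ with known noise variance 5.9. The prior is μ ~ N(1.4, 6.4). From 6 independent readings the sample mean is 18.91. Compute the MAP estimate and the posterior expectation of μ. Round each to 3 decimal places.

MAP = 16.578, posterior mean = 16.578

Posterior for μ is Normal. Precision-weighted mean: (1/6.4·1.4 + 6/5.9·18.91) / (1/6.4 + 6/5.9) = 16.578.
A Normal posterior is symmetric, so mode = mean.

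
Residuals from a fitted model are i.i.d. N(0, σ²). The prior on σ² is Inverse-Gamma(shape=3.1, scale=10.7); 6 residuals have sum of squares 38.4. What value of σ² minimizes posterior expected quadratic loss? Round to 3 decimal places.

Posterior: Inverse-Gamma(shape = 3.1+6/2 = 6.1, scale = 10.7+38.4/2 = 29.9).
Mode = β/(α+1) = 29.9/7.1 = 4.211.
Mean = β/(α−1) = 29.9/5.1 = 5.863.
Quadratic loss ⇒ the optimal estimator is the posterior mean.

5.863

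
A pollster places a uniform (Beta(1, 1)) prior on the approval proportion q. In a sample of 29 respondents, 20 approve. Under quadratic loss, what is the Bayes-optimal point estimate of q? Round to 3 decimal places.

Posterior: Beta(1+20, 1+9) = Beta(21, 10).
Mode = (21−1)/(21+10−2) = 20/29 = 0.690.
With a flat prior the MAP equals the MLE, 20/29.
Mean = 21/(21+10) = 21/31 = 0.677.
Quadratic loss ⇒ the optimal estimator is the posterior mean.

0.677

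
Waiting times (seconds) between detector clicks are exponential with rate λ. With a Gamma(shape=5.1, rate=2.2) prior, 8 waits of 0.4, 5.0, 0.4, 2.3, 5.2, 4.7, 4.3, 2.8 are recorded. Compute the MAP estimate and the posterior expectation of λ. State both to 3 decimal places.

Σ times = 25.1. Posterior: Gamma(shape = 5.1+8 = 13.1, rate = 2.2+25.1 = 27.3).
Mode = (α−1)/β = 12.1/27.3 = 0.443.
Mean = α/β = 13.1/27.3 = 0.480.
The posterior is right-skewed, so the mean exceeds the mode.

λ_MAP = 0.443, E[λ|data] = 0.480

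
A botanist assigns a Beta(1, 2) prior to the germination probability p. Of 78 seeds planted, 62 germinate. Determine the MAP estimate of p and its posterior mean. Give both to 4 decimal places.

Posterior: Beta(1+62, 2+16) = Beta(63, 18).
Mode = (63−1)/(63+18−2) = 62/79 = 0.7848.
Mean = 63/(63+18) = 63/81 = 0.7778.

MAP = 0.7848; posterior mean = 0.7778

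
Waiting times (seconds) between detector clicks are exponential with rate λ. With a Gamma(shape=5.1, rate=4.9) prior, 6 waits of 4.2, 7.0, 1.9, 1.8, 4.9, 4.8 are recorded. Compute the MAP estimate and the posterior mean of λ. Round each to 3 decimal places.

Σ times = 24.6. Posterior: Gamma(shape = 5.1+6 = 11.1, rate = 4.9+24.6 = 29.5).
Mode = (α−1)/β = 10.1/29.5 = 0.342.
Mean = α/β = 11.1/29.5 = 0.376.
The mean is pulled above the mode by the posterior's right skew.

MAP estimate = 0.342, posterior mean = 0.376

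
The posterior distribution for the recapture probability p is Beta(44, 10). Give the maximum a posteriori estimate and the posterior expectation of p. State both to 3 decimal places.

MAP: 0.827. Posterior mean: 0.815.

Mode = (44−1)/(44+10−2) = 43/52 = 0.827.
Mean = 44/(44+10) = 44/54 = 0.815.
Left-skewed posterior ⇒ mean < mode.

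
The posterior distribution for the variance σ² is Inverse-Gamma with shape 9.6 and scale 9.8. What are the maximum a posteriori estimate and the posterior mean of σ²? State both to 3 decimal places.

maximum a posteriori estimate = 0.925, posterior mean = 1.140

Mode = β/(α+1) = 9.8/10.6 = 0.925.
Mean = β/(α−1) = 9.8/8.6 = 1.140.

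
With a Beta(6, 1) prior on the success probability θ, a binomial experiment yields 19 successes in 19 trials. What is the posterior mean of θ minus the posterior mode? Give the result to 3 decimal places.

-0.038

Posterior: Beta(6+19, 1+0) = Beta(25, 1).
Since β = 1 ≤ 1 and α > 1, the Beta density is monotone increasing on [0,1]; the mode is at 1.
Mean = 25/(25+1) = 0.962.
Difference = 0.962 − 1.000 = -0.038.
The mean is pulled below the mode by the posterior's left skew.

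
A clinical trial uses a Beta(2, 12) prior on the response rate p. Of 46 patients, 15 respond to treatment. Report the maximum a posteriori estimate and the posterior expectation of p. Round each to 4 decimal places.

Posterior: Beta(2+15, 12+31) = Beta(17, 43).
Mode = (17−1)/(17+43−2) = 16/58 = 0.2759.
Mean = 17/(17+43) = 17/60 = 0.2833.
The mean is pulled above the mode by the posterior's right skew.

MAP: 0.2759. Posterior mean: 0.2833.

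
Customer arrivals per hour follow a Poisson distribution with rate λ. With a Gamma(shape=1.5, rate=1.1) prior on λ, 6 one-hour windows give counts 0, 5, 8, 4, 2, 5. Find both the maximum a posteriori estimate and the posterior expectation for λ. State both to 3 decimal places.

Σ counts = 24. Posterior: Gamma(shape = 1.5+24 = 25.5, rate = 1.1+6 = 7.1).
Mode = (α−1)/β = 24.5/7.1 = 3.451.
Mean = α/β = 25.5/7.1 = 3.592.

λ_MAP = 3.451, E[λ|data] = 3.592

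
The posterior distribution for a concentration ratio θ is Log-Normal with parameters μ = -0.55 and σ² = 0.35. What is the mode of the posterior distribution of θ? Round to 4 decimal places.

0.4066

Mode = exp(μ − σ²) = exp(-0.90) = 0.4066.
Mean = exp(μ + σ²/2) = exp(-0.375) = 0.6873.
This is the posterior mode — the MAP estimate.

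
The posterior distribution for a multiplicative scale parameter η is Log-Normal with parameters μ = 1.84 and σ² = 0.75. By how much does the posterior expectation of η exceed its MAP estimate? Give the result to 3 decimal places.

6.187

Mode = exp(μ − σ²) = exp(1.09) = 2.974.
Mean = exp(μ + σ²/2) = exp(2.215) = 9.161.
Difference = 9.161 − 2.974 = 6.187.
Right-skewed posterior ⇒ mode < mean.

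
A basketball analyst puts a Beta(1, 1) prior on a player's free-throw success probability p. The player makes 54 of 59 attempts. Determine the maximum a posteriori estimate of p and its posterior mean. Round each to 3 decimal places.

MAP = 0.915; posterior mean = 0.902

Posterior: Beta(1+54, 1+5) = Beta(55, 6).
Mode = (55−1)/(55+6−2) = 54/59 = 0.915.
With a flat prior the MAP equals the MLE, 54/59.
Mean = 55/(55+6) = 55/61 = 0.902.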